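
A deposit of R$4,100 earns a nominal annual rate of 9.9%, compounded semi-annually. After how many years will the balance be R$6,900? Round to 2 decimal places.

Periodic rate i = 0.099/2 = 0.0495.
(1+i)^n = 6900/4100 = 1.68293, so n = ln 1.68293 / ln 1.0495 = 10.7740 half-years
= 10.7740/2 years

5.39 years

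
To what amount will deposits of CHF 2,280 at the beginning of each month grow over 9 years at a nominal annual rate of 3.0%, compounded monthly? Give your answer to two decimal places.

CHF 282,990.82

With 12 periods per year: i = 0.0025, n = 108.
FV = PMT · [(1+i)^n − 1] / i × (1+i) = 2280 · 124.118782 = 282,990.8233
Payments are at the start of each period, so multiply by (1+i).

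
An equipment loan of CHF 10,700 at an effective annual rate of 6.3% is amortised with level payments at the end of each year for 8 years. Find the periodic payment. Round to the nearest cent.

CHF 1,743.60

PMT = 10700 / ( [1 − (1+0.063)^(−8)] / 0.063 ) = 10700 / 6.136730 = 1,743.5997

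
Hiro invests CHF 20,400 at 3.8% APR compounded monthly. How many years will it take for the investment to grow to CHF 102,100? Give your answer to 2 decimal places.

Periodic rate i = 0.038/12 = 0.00316667.
(1+i)^n = 102100/20400 = 5.00490, so n = ln 5.00490 / ln 1.00317 = 509.3578 months
= 509.3578/12 years

42.45 years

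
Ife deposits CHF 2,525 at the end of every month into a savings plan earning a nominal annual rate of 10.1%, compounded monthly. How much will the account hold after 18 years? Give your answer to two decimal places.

CHF 1,533,852.79

i = 0.101/12 = 0.00841667 per month; n = 18·12 = 216.
FV = 2525 × [(1+0.00841667)^216 − 1] / 0.00841667 = 2525 × 607.466453 = 1,533,852.7942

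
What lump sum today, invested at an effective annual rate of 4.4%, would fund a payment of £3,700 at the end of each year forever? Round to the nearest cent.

£84,090.91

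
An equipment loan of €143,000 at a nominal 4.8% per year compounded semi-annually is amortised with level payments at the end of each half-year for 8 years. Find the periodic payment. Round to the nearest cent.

With 2 periods per year: i = 0.024, n = 16.
PMT = 143000 / ( [1 − (1+0.024)^(−16)] / 0.024 ) = 143000 / 13.157176 = 10,868.5933

€10,868.59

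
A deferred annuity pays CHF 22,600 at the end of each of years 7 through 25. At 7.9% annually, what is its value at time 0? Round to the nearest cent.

PV at t=6 (ordinary 19-year annuity): 22600 × a(19|0.079) = 22600 × 9.673083 = 218,611.6680
PV₀ = 218,611.6680 / (1+0.079)^6 = 218,611.6680 / 1.578079 = 138,530.2665

CHF 138,530.27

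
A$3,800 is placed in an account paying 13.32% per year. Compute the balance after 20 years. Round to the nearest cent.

A$46,335.61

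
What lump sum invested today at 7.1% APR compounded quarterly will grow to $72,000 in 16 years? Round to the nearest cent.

$23,350.78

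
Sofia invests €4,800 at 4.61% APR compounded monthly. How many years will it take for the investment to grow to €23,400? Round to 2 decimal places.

Periodic rate i = 0.0461/12 = 0.00384167.
n = ln(23400/4800) / ln(1+0.00384167) = ln(4.87500) / 0.003834 = 413.1439 months
= 413.1439/12 years

34.43 years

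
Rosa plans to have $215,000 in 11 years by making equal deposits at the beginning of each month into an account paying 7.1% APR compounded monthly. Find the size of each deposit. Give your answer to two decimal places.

With 12 periods per year: i = 0.00591667, n = 132.
FV-annuity factor × (1+i) = 200.384580; PMT = 215000 / 200.384580 = 1,072.9368

$1,072.94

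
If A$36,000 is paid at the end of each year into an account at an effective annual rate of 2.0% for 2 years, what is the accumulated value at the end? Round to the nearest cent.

A$72,720.00

Accumulation factor s(2|0.02) = 2.020000; FV = 36000 × 2.020000 = 72,720.0000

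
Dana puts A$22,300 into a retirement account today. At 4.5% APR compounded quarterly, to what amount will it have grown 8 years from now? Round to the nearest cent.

A$31,899.07

Periodic rate i = 0.045/4 = 0.01125; n = 8 × 4 = 32 periods.
22,300 × (1+0.01125)^32 = 22,300 × 1.430451 = 31,899.0663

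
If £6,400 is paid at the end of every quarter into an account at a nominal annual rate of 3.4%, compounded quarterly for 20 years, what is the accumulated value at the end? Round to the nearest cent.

With 4 periods per year: i = 0.0085, n = 80.
FV = 6400 × [(1+0.0085)^80 − 1] / 0.0085 = 6400 × 113.907469 = 729,007.8035

£729,007.80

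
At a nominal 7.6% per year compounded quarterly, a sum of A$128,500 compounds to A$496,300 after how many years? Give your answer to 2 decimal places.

17.95 years

Periodic rate i = 0.076/4 = 0.019.
n = ln(496300/128500) / ln(1+0.019) = ln(3.86226) / 0.018822 = 71.7920 quarters
= 71.7920/4 years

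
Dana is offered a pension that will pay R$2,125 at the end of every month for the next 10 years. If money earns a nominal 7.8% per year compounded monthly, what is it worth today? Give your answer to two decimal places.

With 12 periods per year: i = 0.0065, n = 120.
PV = 2125 × [1 − (1+0.0065)^(−120)] / 0.0065 = 2125 × 83.143920 = 176,680.8297

R$176,680.83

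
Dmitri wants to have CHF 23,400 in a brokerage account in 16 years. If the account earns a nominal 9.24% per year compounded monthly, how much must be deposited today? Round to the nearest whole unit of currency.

With 12 periods per year: i = 0.0077, n = 192.
Discount factor = (1+0.0077)^(−192) = 0.229297; PV = 23,400 × 0.229297 = 5,365.5496

CHF 5,366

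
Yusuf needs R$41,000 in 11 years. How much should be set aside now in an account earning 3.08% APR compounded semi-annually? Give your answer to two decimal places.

Periodic rate i = 0.0308/2 = 0.0154; n = 11 × 2 = 22 periods.
PV = 41,000 / (1 + 0.0154)^22 = 41,000 / 1.399644 = 29,293.1690

R$29,293.17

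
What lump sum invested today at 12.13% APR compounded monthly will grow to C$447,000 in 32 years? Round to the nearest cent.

C$9,397.52

Periodic rate i = 0.1213/12 = 0.0101083; n = 32 × 12 = 384 periods.
PV = FV·(1+i)^(−n) = 447,000 × 0.021024 = 9,397.5182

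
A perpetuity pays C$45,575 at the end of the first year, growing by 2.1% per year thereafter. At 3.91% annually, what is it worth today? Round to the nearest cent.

PV = D₁/(r − g) = 45575/(0.0391 − 0.021) = 2,517,955.8011

C$2,517,955.80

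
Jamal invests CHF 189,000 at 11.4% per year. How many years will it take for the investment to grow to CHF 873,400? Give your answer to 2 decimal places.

n = ln(873400/189000) / ln(1+0.114) = ln(4.62116) / 0.107957 = 14.1783 years

14.18 years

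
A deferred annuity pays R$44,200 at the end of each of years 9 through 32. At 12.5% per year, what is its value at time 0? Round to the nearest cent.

PV at t=8 (ordinary 24-year annuity): 44200 × a(24|0.125) = 44200 × 7.526381 = 332,666.0242
Discount back 8 years: 332,666.0242 × (1+0.125)^(−8) = 332,666.0242 × 0.389744 = 129,654.7011

R$129,654.70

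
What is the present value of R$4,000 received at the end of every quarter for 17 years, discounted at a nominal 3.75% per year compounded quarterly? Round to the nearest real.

Periodic rate i = 0.0375/4 = 0.009375; n = 17 × 4 = 68 periods.
PV = PMT · [1 − (1+i)^(−n)] / i = 4000 · 50.113656 = 200,454.6236

R$200,455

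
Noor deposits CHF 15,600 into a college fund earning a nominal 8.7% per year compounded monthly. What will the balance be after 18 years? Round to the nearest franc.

CHF 74,264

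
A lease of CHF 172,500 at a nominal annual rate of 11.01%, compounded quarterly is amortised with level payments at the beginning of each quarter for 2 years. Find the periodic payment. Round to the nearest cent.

CHF 23,666.41

Periodic rate i = 0.1101/4 = 0.027525; n = 2 × 4 = 8 periods.
Annuity-PV factor × (1+i) = 7.288813; PMT = 172500 / 7.288813 = 23,666.4063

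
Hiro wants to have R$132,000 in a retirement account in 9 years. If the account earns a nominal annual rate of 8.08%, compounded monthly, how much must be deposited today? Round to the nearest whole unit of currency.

i = 0.0808/12 = 0.00673333 per month; n = 9·12 = 108.
Discount factor = (1+0.00673333)^(−108) = 0.484440; PV = 132,000 × 0.484440 = 63,946.0160

R$63,946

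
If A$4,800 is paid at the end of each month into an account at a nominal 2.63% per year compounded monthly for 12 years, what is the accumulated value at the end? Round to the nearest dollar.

A$811,674

With 12 periods per year: i = 0.00219167, n = 144.
FV = 4800 × [(1+0.00219167)^144 − 1] / 0.00219167 = 4800 × 169.098846 = 811,674.4625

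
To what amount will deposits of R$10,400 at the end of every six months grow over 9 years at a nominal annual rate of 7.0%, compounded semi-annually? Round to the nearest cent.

R$254,796.79

i = 0.07/2 = 0.035 per half-year; n = 9·2 = 18.
Accumulation factor s(18|0.035) = 24.499691; FV = 10400 × 24.499691 = 254,796.7895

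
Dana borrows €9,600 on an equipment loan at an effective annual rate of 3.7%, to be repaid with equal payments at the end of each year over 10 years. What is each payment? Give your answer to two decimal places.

€1,165.98

Annuity-PV factor = 8.233395; PMT = 9600 / 8.233395 = 1,165.9831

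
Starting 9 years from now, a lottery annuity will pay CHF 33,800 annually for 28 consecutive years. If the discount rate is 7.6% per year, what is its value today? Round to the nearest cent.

CHF 215,685.14

PV at t=8 (ordinary 28-year annuity): 33800 × a(28|0.076) = 33800 × 11.465729 = 387,541.6516
Discount back 8 years: 387,541.6516 × (1+0.076)^(−8) = 387,541.6516 × 0.556547 = 215,685.1353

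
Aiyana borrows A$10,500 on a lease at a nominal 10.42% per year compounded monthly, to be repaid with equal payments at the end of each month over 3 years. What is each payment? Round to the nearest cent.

A$340.88

With 12 periods per year: i = 0.00868333, n = 36.
Annuity-PV factor = 30.802655; PMT = 10500 / 30.802655 = 340.8797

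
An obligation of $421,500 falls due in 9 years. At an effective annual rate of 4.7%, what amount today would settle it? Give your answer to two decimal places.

$278,790.16

PV = FV·(1+i)^(−n) = 421,500 × 0.661424 = 278,790.1618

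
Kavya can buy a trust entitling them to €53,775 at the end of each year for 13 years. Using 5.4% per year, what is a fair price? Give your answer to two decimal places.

€493,191.40

PV = 53775 × [1 − (1+0.054)^(−13)] / 0.054 = 53775 × 9.171388 = 493,191.3992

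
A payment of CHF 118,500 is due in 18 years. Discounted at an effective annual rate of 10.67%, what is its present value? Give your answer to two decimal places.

CHF 19,106.45

PV = 118,500 / (1 + 0.1067)^18 = 118,500 / 6.202094 = 19,106.4486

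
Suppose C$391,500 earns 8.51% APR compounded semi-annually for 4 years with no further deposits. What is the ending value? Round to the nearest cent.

C$546,395.24

Periodic rate i = 0.0851/2 = 0.04255; n = 4 × 2 = 8 periods.
FV = PV·(1+i)^n = 391,500 × 1.395646 = 546,395.2401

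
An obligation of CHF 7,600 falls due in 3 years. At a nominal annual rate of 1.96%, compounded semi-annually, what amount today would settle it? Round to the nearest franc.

CHF 7,168

i = 0.0196/2 = 0.0098 per half-year; n = 3·2 = 6.
PV = FV·(1+i)^(−n) = 7,600 × 0.943165 = 7,168.0561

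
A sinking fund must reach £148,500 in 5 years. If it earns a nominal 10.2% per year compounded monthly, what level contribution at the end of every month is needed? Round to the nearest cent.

£1,907.57

With 12 periods per year: i = 0.0085, n = 60.
FV-annuity factor = 77.847749; PMT = 148500 / 77.847749 = 1,907.5696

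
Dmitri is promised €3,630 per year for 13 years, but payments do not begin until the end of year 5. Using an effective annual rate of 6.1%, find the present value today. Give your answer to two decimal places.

€25,210.82

Value one period before first payment (t=4): 3630 × [1 − (1+0.061)^(−13)] / 0.061 = 3630 × 8.801198 = 31,948.3499
PV₀ = 31,948.3499 / (1+0.061)^4 = 31,948.3499 / 1.267248 = 25,210.8156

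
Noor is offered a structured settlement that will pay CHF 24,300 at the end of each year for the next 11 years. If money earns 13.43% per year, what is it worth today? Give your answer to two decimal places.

CHF 135,698.16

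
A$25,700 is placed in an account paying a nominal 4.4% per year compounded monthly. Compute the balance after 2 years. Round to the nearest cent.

A$28,059.58

i = 0.044/12 = 0.00366667 per month; n = 2·12 = 24.
FV = PV·(1+i)^n = 25,700 × 1.091812 = 28,059.5785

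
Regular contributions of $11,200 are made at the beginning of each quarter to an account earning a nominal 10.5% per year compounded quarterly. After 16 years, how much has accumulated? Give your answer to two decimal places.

$1,861,164.05

Periodic rate i = 0.105/4 = 0.02625; n = 16 × 4 = 64 periods.
FV = 11200 × [(1+0.02625)^64 − 1] / 0.02625 × (1+i) = 11200 × 166.175361 = 1,861,164.0470
Payments are at the start of each period, so multiply by (1+i).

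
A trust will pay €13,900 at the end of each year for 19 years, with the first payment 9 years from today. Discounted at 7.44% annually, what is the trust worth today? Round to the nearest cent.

€78,310.91

Value one period before first payment (t=8): 13900 × [1 − (1+0.0744)^(−19)] / 0.0744 = 13900 × 10.003120 = 139,043.3662
PV₀ = 139,043.3662 / (1+0.0744)^8 = 139,043.3662 / 1.775530 = 78,310.9110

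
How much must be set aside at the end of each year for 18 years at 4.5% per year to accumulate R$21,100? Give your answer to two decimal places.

FV-annuity factor = 26.855084; PMT = 21100 / 26.855084 = 785.6985

R$785.70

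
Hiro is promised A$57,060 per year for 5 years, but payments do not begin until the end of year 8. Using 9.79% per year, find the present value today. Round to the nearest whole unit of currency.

A$113,098

PV at t=7 (ordinary 5-year annuity): 57060 × a(5|0.0979) = 57060 × 3.811211 = 217,467.7268
PV₀ = 217,467.7268 / (1+0.0979)^7 = 217,467.7268 / 1.922824 = 113,098.1027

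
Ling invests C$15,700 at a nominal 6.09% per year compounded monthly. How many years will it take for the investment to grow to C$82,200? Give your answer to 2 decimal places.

27.25 years

Periodic rate i = 0.0609/12 = 0.005075.
n = ln(82200/15700) / ln(1+0.005075) = ln(5.23567) / 0.005062 = 327.0329 months
= 327.0329/12 years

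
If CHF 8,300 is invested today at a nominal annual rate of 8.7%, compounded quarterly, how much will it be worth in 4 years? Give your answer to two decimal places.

CHF 11,710.96

Periodic rate i = 0.087/4 = 0.02175; n = 4 × 4 = 16 periods.
FV = 8,300 × (1 + 0.02175)^16 = 11,710.9583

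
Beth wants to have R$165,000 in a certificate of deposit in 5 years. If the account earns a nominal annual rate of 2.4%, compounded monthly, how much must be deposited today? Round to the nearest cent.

i = 0.024/12 = 0.002 per month; n = 5·12 = 60.
PV = FV·(1+i)^(−n) = 165,000 × 0.887027 = 146,359.4108

R$146,359.41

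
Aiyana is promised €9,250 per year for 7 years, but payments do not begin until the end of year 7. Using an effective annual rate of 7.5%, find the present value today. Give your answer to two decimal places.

PV at t=6 (ordinary 7-year annuity): 9250 × a(7|0.075) = 9250 × 5.296601 = 48,993.5622
PV₀ = 48,993.5622 / (1+0.075)^6 = 48,993.5622 / 1.543302 = 31,745.9430

€31,745.94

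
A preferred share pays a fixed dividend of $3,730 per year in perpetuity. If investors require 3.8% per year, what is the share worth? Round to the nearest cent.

PV = C/r = 3730/0.038 = 98,157.8947

$98,157.89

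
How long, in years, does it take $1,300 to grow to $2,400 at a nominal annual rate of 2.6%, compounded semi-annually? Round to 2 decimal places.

23.73 years

Periodic rate i = 0.026/2 = 0.013.
(1+i)^n = 2400/1300 = 1.84615, so n = ln 1.84615 / ln 1.013 = 47.4678 half-years
= 47.4678/2 years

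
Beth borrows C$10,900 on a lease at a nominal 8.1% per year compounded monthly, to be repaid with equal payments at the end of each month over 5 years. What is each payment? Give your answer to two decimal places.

C$221.53

i = 0.081/12 = 0.00675 per month; n = 5·12 = 60.
Annuity-PV factor = 49.202219; PMT = 10900 / 49.202219 = 221.5347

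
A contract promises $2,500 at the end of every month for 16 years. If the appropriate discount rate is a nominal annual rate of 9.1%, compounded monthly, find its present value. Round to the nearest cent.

$252,378.67

With 12 periods per year: i = 0.00758333, n = 192.
PV = PMT · [1 − (1+i)^(−n)] / i = 2500 · 100.951468 = 252,378.6689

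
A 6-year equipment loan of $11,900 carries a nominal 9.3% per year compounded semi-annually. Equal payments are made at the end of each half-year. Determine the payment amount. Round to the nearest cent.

$1,316.25

Periodic rate i = 0.093/2 = 0.0465; n = 6 × 2 = 12 periods.
Annuity-PV factor = 9.040836; PMT = 11900 / 9.040836 = 1,316.2499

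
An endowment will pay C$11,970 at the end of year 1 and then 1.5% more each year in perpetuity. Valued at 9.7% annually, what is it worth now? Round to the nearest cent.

PV = PMT / (i − g) = 11970 / (0.097 − 0.015) = 11970 / 0.082000 = 145,975.6098

C$145,975.61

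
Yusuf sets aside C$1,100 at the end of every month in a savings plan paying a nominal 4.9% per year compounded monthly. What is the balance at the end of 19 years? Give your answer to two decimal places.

C$412,766.75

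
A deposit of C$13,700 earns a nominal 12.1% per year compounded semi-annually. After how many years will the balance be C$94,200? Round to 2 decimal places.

Periodic rate i = 0.121/2 = 0.0605.
n = ln(94200/13700) / ln(1+0.0605) = ln(6.87591) / 0.058740 = 32.8227 half-years
= 32.8227/2 years

16.41 years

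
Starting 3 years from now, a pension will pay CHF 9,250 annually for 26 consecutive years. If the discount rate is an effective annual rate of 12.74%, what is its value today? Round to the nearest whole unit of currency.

PV at t=2 (ordinary 26-year annuity): 9250 × a(26|0.1274) = 9250 × 7.501916 = 69,392.7229
Discount back 2 years: 69,392.7229 × (1+0.1274)^(−2) = 69,392.7229 × 0.786763 = 54,595.6283

CHF 54,596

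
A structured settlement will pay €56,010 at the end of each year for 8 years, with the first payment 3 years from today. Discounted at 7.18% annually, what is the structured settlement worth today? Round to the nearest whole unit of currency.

Value one period before first payment (t=2): 56010 × [1 − (1+0.0718)^(−8)] / 0.0718 = 56010 × 5.929869 = 332,131.9504
PV₀ = 332,131.9504 / (1+0.0718)^2 = 332,131.9504 / 1.148755 = 289,123.3387

€289,123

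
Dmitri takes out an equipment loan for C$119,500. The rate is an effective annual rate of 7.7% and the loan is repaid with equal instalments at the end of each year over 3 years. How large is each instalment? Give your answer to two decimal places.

C$46,119.21

Annuity-PV factor = 2.591111; PMT = 119500 / 2.591111 = 46,119.2081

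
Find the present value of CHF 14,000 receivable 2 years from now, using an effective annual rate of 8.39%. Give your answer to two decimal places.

CHF 11,916.52

Discount factor = (1+0.0839)^(−2) = 0.851180; PV = 14,000 × 0.851180 = 11,916.5243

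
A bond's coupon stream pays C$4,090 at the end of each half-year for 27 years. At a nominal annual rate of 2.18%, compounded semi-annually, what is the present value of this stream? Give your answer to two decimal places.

With 2 periods per year: i = 0.0109, n = 54.
PV = PMT · [1 − (1+i)^(−n)] / i = 4090 · 40.653709 = 166,273.6702

C$166,273.67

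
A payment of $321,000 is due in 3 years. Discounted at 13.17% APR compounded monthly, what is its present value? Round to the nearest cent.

$216,695.58

i = 0.1317/12 = 0.010975 per month; n = 3·12 = 36.
PV = 321,000 / (1 + 0.010975)^36 = 321,000 / 1.481341 = 216,695.5776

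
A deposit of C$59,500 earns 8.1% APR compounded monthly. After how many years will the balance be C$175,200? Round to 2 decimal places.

13.38 years

Periodic rate i = 0.081/12 = 0.00675.
(1+i)^n = 175200/59500 = 2.94454, so n = ln 2.94454 / ln 1.00675 = 160.5322 months
= 160.5322/12 years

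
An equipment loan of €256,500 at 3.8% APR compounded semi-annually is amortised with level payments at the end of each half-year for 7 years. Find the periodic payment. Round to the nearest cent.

€21,038.58

With 2 periods per year: i = 0.019, n = 14.
PMT = 256500 / ( [1 − (1+0.019)^(−14)] / 0.019 ) = 256500 / 12.191888 = 21,038.5783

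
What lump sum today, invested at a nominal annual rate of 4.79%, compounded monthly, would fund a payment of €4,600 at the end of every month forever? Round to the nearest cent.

€1,152,400.84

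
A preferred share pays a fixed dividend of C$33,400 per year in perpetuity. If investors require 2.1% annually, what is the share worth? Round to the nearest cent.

C$1,590,476.19

PV = PMT / i = 33400 / 0.021 = 1,590,476.1905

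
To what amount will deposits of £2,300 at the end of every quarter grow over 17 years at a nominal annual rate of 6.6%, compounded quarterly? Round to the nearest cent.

With 4 periods per year: i = 0.0165, n = 68.
FV = PMT · [(1+i)^n − 1] / i = 2300 · 123.818220 = 284,781.9060

£284,781.91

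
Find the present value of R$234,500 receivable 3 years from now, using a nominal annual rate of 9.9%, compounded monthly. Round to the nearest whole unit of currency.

With 12 periods per year: i = 0.00825, n = 36.
PV = 234,500 / (1 + 0.00825)^36 = 234,500 / 1.344177 = 174,456.2539

R$174,456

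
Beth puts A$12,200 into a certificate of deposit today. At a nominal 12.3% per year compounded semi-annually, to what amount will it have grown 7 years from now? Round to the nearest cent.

A$28,134.54

With 2 periods per year: i = 0.0615, n = 14.
FV = PV·(1+i)^n = 12,200 × 2.306110 = 28,134.5394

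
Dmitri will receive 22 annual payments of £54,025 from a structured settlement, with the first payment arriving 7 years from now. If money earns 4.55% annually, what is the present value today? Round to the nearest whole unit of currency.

£567,563

PV at t=6 (ordinary 22-year annuity): 54025 × a(22|0.0455) = 54025 × 13.720309 = 741,239.6913
Discount back 6 years: 741,239.6913 × (1+0.0455)^(−6) = 741,239.6913 × 0.765695 = 567,563.4809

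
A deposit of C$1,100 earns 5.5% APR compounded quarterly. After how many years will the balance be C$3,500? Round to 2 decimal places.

Periodic rate i = 0.055/4 = 0.01375.
n = ln(3500/1100) / ln(1+0.01375) = ln(3.18182) / 0.013656 = 84.7558 quarters
= 84.7558/4 years

21.19 years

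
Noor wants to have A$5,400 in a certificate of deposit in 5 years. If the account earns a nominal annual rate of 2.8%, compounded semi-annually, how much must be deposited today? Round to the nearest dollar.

Periodic rate i = 0.028/2 = 0.014; n = 5 × 2 = 10 periods.
Discount factor = (1+0.014)^(−10) = 0.870203; PV = 5,400 × 0.870203 = 4,699.0948

A$4,699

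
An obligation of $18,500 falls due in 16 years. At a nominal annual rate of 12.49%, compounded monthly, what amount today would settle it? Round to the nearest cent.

i = 0.1249/12 = 0.0104083 per month; n = 16·12 = 192.
Discount factor = (1+0.0104083)^(−192) = 0.136959; PV = 18,500 × 0.136959 = 2,533.7467

$2,533.75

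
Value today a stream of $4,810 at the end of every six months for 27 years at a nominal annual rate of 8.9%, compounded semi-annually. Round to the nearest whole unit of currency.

i = 0.089/2 = 0.0445 per half-year; n = 27·2 = 54.
PV = PMT · [1 − (1+i)^(−n)] / i = 4810 · 20.331071 = 97,792.4523

$97,792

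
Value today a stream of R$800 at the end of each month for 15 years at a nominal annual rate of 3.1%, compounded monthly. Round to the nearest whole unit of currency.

Periodic rate i = 0.031/12 = 0.00258333; n = 15 × 12 = 180 periods.
Annuity factor a(180|0.00258333) = 143.801867; PV = 800 × 143.801867 = 115,041.4937

R$115,041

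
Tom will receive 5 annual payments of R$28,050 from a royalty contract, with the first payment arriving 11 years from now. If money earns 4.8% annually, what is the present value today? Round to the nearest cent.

R$76,411.79

Value one period before first payment (t=10): 28050 × [1 − (1+0.048)^(−5)] / 0.048 = 28050 × 4.353518 = 122,116.1708
PV₀ = 122,116.1708 / (1+0.048)^10 = 122,116.1708 / 1.598133 = 76,411.7861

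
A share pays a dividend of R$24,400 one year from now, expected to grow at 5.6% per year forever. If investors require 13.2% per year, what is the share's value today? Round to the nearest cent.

PV = D₁/(r − g) = 24400/(0.132 − 0.056) = 321,052.6316

R$321,052.63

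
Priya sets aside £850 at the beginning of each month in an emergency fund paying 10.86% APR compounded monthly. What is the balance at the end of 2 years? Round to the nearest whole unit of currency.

£22,876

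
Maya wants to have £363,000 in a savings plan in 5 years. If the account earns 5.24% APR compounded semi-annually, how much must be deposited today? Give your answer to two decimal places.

Periodic rate i = 0.0524/2 = 0.0262; n = 5 × 2 = 10 periods.
PV = 363,000 / (1 + 0.0262)^10 = 363,000 / 1.295150 = 280,276.3944

£280,276.39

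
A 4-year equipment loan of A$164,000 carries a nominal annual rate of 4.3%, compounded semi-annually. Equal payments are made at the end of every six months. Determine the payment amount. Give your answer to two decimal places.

A$22,532.57

Periodic rate i = 0.043/2 = 0.0215; n = 4 × 2 = 8 periods.
PMT = 164000 / ( [1 − (1+0.0215)^(−8)] / 0.0215 ) = 164000 / 7.278352 = 22,532.5733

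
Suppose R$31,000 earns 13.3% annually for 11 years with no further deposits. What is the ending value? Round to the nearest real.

R$122,431

FV = PV·(1+i)^n = 31,000 × 3.949381 = 122,430.8042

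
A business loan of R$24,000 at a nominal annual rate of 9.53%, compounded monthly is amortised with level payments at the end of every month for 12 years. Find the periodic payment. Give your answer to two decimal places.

Periodic rate i = 0.0953/12 = 0.00794167; n = 12 × 12 = 144 periods.
Annuity-PV factor = 85.610181; PMT = 24000 / 85.610181 = 280.3405

R$280.34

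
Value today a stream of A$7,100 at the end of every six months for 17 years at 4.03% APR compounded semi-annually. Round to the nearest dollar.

A$173,541

Periodic rate i = 0.0403/2 = 0.02015; n = 17 × 2 = 34 periods.
PV = 7100 × [1 − (1+0.02015)^(−34)] / 0.02015 = 7100 × 24.442453 = 173,541.4149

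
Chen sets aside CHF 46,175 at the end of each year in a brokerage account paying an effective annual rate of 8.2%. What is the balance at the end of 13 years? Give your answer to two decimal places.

CHF 1,005,617.50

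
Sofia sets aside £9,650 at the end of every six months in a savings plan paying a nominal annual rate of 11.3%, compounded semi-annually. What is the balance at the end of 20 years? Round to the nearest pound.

i = 0.113/2 = 0.0565 per half-year; n = 20·2 = 40.
FV = PMT · [(1+i)^n − 1] / i = 9650 · 141.790205 = 1,368,275.4825

£1,368,275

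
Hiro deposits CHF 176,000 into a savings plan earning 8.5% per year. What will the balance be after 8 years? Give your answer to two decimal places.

FV = PV·(1+i)^n = 176,000 × 1.920604 = 338,026.3635

CHF 338,026.36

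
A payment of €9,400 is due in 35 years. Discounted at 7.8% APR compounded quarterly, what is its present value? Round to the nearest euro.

i = 0.078/4 = 0.0195 per quarter; n = 35·4 = 140.
Discount factor = (1+0.0195)^(−140) = 0.066956; PV = 9,400 × 0.066956 = 629.3839

€629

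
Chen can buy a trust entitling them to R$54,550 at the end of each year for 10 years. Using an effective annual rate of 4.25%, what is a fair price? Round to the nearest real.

PV = 54550 × [1 − (1+0.0425)^(−10)] / 0.0425 = 54550 × 8.010887 = 436,993.8861

R$436,994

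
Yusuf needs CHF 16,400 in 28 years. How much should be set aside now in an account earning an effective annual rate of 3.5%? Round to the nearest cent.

PV = FV·(1+i)^(−n) = 16,400 × 0.381654 = 6,259.1312

CHF 6,259.13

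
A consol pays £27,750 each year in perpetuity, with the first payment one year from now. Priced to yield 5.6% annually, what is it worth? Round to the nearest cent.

£495,535.71

PV = C/r = 27750/0.056 = 495,535.7143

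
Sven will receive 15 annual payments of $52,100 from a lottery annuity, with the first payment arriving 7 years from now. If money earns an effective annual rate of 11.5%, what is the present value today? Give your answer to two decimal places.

$189,706.52

PV at t=6 (ordinary 15-year annuity): 52100 × a(15|0.115) = 52100 × 6.996708 = 364,528.4786
PV₀ = 364,528.4786 / (1+0.115)^6 = 364,528.4786 / 1.921539 = 189,706.5206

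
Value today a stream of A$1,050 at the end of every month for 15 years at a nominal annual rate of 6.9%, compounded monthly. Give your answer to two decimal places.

With 12 periods per year: i = 0.00575, n = 180.
PV = PMT · [1 − (1+i)^(−n)] / i = 1050 · 111.951143 = 117,548.6999

A$117,548.70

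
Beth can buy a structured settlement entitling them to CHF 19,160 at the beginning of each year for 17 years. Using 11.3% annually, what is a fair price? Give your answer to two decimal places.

CHF 158,140.55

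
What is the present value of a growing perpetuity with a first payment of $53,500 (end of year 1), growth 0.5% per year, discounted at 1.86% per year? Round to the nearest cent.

PV = PMT / (i − g) = 53500 / (0.0186 − 0.005) = 53500 / 0.013600 = 3,933,823.5294

$3,933,823.53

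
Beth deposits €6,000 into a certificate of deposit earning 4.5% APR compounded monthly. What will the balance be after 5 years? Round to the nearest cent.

i = 0.045/12 = 0.00375 per month; n = 5·12 = 60.
FV = 6,000 × (1 + 0.00375)^60 = 7,510.7749

€7,510.77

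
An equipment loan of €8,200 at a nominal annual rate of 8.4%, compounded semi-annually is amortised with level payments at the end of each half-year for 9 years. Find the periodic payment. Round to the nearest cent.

€658.32

Periodic rate i = 0.084/2 = 0.042; n = 9 × 2 = 18 periods.
Annuity-PV factor = 12.455971; PMT = 8200 / 12.455971 = 658.3188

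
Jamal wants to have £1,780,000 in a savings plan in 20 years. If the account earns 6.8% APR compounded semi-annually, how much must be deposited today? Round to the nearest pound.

£467,303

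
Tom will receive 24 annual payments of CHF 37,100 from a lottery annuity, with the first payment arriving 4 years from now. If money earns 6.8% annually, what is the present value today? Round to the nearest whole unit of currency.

CHF 355,518

PV at t=3 (ordinary 24-year annuity): 37100 × a(24|0.068) = 37100 × 11.673521 = 433,087.6110
Discount back 3 years: 433,087.6110 × (1+0.068)^(−3) = 433,087.6110 × 0.820892 = 355,518.3342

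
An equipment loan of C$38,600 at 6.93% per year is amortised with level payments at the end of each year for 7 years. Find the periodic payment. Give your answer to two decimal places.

PMT = 38600 / ( [1 − (1+0.0693)^(−7)] / 0.0693 ) = 38600 / 5.402467 = 7,144.8845

C$7,144.88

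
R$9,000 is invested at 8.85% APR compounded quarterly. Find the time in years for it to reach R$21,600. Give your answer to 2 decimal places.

10.00 years

Periodic rate i = 0.0885/4 = 0.022125.
(1+i)^n = 21600/9000 = 2.40000, so n = ln 2.40000 / ln 1.02212 = 40.0053 quarters
= 40.0053/4 years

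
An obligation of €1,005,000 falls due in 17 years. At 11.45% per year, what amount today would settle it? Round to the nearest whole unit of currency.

PV = 1,005,000 / (1 + 0.1145)^17 = 1,005,000 / 6.314824 = 159,149.3334

€159,149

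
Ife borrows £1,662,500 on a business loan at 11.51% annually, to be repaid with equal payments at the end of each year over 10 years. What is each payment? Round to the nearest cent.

£288,359.04

PMT = 1.6625e+06 / ( [1 − (1+0.1151)^(−10)] / 0.1151 ) = 1.6625e+06 / 5.765382 = 288,359.0382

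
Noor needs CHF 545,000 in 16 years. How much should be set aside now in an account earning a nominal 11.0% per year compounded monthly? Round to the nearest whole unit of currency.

CHF 94,519

Periodic rate i = 0.11/12 = 0.00916667; n = 16 × 12 = 192 periods.
Discount factor = (1+0.00916667)^(−192) = 0.173430; PV = 545,000 × 0.173430 = 94,519.2485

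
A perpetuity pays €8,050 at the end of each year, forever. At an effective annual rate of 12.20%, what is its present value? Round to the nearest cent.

PV = PMT / i = 8050 / 0.122 = 65,983.6066

€65,983.61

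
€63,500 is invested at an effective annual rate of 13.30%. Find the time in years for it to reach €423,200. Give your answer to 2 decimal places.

(1+i)^n = 423200/63500 = 6.66457, so n = ln 6.66457 / ln 1.133 = 15.1904 years

15.19 years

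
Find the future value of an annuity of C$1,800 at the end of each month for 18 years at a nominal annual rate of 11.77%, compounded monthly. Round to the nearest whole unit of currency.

Periodic rate i = 0.1177/12 = 0.00980833; n = 18 × 12 = 216 periods.
FV = 1800 × [(1+0.00980833)^216 − 1] / 0.00980833 = 1800 × 737.540770 = 1,327,573.3855

C$1,327,573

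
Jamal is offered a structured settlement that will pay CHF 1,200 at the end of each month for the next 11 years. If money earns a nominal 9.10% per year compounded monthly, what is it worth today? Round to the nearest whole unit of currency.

i = 0.091/12 = 0.00758333 per month; n = 11·12 = 132.
PV = 1200 × [1 − (1+0.00758333)^(−132)] / 0.00758333 = 1200 × 83.221684 = 99,866.0203

CHF 99,866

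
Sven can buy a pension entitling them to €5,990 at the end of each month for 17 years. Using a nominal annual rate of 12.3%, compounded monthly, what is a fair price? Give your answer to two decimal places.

With 12 periods per year: i = 0.01025, n = 204.
Annuity factor a(204|0.01025) = 85.377004; PV = 5990 × 85.377004 = 511,408.2545

€511,408.25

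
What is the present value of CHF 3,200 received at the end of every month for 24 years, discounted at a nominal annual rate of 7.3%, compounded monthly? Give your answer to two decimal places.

CHF 434,314.70

i = 0.073/12 = 0.00608333 per month; n = 24·12 = 288.
PV = PMT · [1 − (1+i)^(−n)] / i = 3200 · 135.723345 = 434,314.7047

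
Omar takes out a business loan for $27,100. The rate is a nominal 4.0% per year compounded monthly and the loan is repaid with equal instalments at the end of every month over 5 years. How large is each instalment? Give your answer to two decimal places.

$499.09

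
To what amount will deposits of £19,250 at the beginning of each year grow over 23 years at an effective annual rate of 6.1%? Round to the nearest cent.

£972,159.75

FV = 19250 × [(1+0.061)^23 − 1] / 0.061 × (1+i) = 19250 × 50.501805 = 972,159.7524
(Beginning-of-period payments → annuity-due factor ×(1+i).)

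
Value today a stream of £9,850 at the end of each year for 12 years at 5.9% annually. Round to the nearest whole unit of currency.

£83,035

PV = 9850 × [1 − (1+0.059)^(−12)] / 0.059 = 9850 × 8.429999 = 83,035.4860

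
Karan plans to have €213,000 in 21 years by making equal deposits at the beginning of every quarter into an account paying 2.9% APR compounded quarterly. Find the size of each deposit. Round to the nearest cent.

€1,837.06

With 4 periods per year: i = 0.00725, n = 84.
FV-annuity factor × (1+i) = 115.945855; PMT = 213000 / 115.945855 = 1,837.0644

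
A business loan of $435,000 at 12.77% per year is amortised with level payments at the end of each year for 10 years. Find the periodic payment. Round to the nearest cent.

$79,430.42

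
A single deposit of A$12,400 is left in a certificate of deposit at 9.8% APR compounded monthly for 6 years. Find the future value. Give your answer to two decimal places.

With 12 periods per year: i = 0.00816667, n = 72.
12,400 × (1+0.00816667)^72 = 12,400 × 1.796090 = 22,271.5141

A$22,271.51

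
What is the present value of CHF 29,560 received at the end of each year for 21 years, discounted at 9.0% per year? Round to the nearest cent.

PV = 29560 × [1 − (1+0.09)^(−21)] / 0.09 = 29560 × 9.292244 = 274,678.7248

CHF 274,678.72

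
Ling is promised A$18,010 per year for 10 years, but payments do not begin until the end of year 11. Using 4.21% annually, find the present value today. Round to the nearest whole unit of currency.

Value one period before first payment (t=10): 18010 × [1 − (1+0.0421)^(−10)] / 0.0421 = 18010 × 8.026764 = 144,562.0136
Discount back 10 years: 144,562.0136 × (1+0.0421)^(−10) = 144,562.0136 × 0.662073 = 95,710.6421

A$95,711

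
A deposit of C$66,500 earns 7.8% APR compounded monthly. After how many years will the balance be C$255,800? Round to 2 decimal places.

17.33 years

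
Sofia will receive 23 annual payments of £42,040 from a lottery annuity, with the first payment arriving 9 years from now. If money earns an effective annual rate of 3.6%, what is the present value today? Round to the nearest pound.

£489,870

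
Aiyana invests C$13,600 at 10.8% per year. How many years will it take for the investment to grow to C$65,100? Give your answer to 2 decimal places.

15.27 years

n = ln(65100/13600) / ln(1+0.108) = ln(4.78676) / 0.102557 = 15.2682 years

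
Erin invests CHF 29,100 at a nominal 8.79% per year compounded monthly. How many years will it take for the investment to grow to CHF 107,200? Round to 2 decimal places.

Periodic rate i = 0.0879/12 = 0.007325.
(1+i)^n = 107200/29100 = 3.68385, so n = ln 3.68385 / ln 1.00733 = 178.6659 months
= 178.6659/12 years

14.89 years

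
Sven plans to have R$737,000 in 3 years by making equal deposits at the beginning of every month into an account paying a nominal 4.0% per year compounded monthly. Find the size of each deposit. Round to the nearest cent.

With 12 periods per year: i = 0.00333333, n = 36.
FV-annuity factor × (1+i) = 38.308834; PMT = 737000 / 38.308834 = 19,238.3823

R$19,238.38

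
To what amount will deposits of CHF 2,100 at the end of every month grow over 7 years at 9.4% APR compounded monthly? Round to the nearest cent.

CHF 248,242.11

i = 0.094/12 = 0.00783333 per month; n = 7·12 = 84.
FV = 2100 × [(1+0.00783333)^84 − 1] / 0.00783333 = 2100 × 118.210529 = 248,242.1099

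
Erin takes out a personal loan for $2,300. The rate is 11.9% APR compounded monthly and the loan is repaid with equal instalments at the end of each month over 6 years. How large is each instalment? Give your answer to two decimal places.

$44.85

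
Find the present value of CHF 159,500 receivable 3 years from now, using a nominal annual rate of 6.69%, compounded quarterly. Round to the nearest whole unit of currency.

CHF 130,713

i = 0.0669/4 = 0.016725 per quarter; n = 3·4 = 12.
PV = FV·(1+i)^(−n) = 159,500 × 0.819517 = 130,712.9626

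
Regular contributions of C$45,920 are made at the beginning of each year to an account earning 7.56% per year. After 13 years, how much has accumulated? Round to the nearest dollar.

Accumulation factor s(13|0.0756) × (1+i) = 22.466002; FV = 45920 × 22.466002 = 1,031,638.7932
(Beginning-of-period payments → annuity-due factor ×(1+i).)

C$1,031,639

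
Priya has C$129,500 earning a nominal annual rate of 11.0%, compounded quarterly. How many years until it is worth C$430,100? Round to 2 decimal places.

Periodic rate i = 0.11/4 = 0.0275.
n = ln(430100/129500) / ln(1+0.0275) = ln(3.32124) / 0.027129 = 44.2461 quarters
= 44.2461/4 years

11.06 years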